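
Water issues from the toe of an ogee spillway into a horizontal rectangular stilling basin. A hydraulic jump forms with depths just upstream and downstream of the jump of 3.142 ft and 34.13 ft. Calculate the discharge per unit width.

For a rectangular channel the momentum equation gives q² = ½·g·y₁·y₂·(y₁ + y₂) = ½×32.2×3.142×34.13×37.27 = 64350.
q = √64350 = 253.7 ft²/s.

q = 253.7 ft²/s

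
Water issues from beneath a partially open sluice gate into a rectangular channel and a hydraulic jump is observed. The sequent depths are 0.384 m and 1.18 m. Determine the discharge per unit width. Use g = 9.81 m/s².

q = 1.86 m²/s

For a rectangular channel the momentum equation gives q² = ½·g·y₁·y₂·(y₁ + y₂) = ½×9.81×0.384×1.18×1.56 = 3.48.
q = √3.48 = 1.86 m²/s.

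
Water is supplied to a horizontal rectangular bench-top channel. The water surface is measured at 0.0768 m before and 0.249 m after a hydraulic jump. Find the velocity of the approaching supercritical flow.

V₁ = 2.28 m/s

For a rectangular channel the momentum equation gives q² = ½·g·y₁·y₂·(y₁ + y₂) = ½×9.81×0.0768×0.249×0.326 = 0.0306.
q = √0.0306 = 0.175 m²/s.
V₁ = q/y₁ = 0.175/0.0768 = 2.28 m/s.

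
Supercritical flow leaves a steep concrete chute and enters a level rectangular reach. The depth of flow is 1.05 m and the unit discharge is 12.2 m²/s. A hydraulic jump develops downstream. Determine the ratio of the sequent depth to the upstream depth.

y₂/y₁ = 4.64

V₁ = q/y₁ = 12.2/1.05 = 11.6 m/s. Fr₁ = V₁/√(g·y₁) = 11.6/√(9.81×1.05) = 3.62.
By Bélanger, y₂/y₁ = ½[√(1 + 8Fr₁²) − 1] = ½[√105.9 − 1] = 4.64.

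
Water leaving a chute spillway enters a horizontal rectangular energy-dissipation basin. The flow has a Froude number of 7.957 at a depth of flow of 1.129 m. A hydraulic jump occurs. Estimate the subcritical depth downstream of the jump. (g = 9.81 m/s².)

Fr₁ = 7.957 (given).
By Bélanger, y₂/y₁ = ½[√(1 + 8Fr₁²) − 1] = ½[√507.51 − 1] = 10.76.
y₂ = 10.76 × 1.129 = 12.15 m.

y₂ = 12.15 m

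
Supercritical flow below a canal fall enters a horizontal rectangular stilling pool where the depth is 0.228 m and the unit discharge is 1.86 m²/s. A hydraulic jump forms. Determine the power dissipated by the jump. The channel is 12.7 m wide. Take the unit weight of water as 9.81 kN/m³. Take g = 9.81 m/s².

P = 442 kW

V₁ = q/y₁ = 1.86/0.228 = 8.16 m/s. Fr₁ = V₁/√(g·y₁) = 8.16/√(9.81×0.228) = 5.45.
By Bélanger, y₂/y₁ = ½[√(1 + 8Fr₁²) − 1] = ½[√239.0 − 1] = 7.23.
y₂ = 7.23 × 0.228 = 1.65 m.
Head loss: ΔE = (y₂ − y₁)³/(4y₁y₂) = (1.65 − 0.228)³/(4×0.228×1.65) = 2.87/1.50 = 1.91 m.
Q = q·b = 1.86 × 12.7 = 23.6 m³/s. P = γ·Q·ΔE = 9.81 × 23.6 × 1.91 = 442 kW.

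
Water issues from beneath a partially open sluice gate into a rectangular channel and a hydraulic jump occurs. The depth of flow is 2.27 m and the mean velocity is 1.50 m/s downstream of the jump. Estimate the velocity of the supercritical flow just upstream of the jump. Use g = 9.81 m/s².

V₁ = 8.70 m/s

Fr₂ = V₂/√(g·y₂) = 1.50/√(9.81×2.27) = 0.318.
Applying the sequent-depth relation in reverse, y₁/y₂ = ½[√(1 + 8Fr₂²) − 1] = ½[√1.808 − 1] = 0.172.
y₁ = 0.172 × 2.27 = 0.391 m.
V₁ = q/y₁ = 3.41/0.391 = 8.70 m/s.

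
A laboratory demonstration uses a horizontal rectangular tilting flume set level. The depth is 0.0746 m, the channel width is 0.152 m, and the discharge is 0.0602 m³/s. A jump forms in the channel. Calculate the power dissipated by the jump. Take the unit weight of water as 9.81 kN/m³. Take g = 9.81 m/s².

q = Q/b = 0.0602/0.152 = 0.396 m²/s; V₁ = q/y₁ = 5.31 m/s. Fr₁ = V₁/√(g·y₁) = 6.21.
From the momentum equation for a rectangular channel, y₂/y₁ = ½[√(1 + 8Fr₁²) − 1] = ½[√309.1 − 1] = 8.29.
y₂ = 8.29 × 0.0746 = 0.618 m.
Head loss: ΔE = (y₂ − y₁)³/(4y₁y₂) = (0.618 − 0.0746)³/(4×0.0746×0.618) = 0.161/0.185 = 0.872 m.
P = γ·Q·ΔE = 9.81 × 0.0602 × 0.872 = 0.515 kW.

P = 0.515 kW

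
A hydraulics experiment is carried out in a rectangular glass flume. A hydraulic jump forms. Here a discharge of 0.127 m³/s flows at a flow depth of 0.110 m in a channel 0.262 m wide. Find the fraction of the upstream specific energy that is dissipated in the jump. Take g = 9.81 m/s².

ΔE/E₁ = 0.418 (41.8%)

q = Q/b = 0.127/0.262 = 0.485 m²/s; V₁ = q/y₁ = 4.41 m/s. Fr₁ = V₁/√(g·y₁) = 4.24.
Sequent-depth ratio: y₂/y₁ = ½[√(1 + 8Fr₁²) − 1] = ½[√145.0 − 1] = 5.52.
y₂ = 5.52 × 0.110 = 0.607 m.
E₁ = y₁ + V₁²/2g = 1.10 m. ΔE = (y₂ − y₁)³/(4y₁y₂) = 0.460 m. ΔE/E₁ = 0.460/1.10 = 0.418.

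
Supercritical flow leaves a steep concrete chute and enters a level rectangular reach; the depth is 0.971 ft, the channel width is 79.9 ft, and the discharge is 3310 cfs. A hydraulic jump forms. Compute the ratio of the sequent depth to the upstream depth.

y₂/y₁ = 10.3

q = Q/b = 3310/79.9 = 41.4 ft²/s; V₁ = q/y₁ = 42.7 ft/s. Fr₁ = V₁/√(g·y₁) = 7.63.
Bélanger equation: y₂/y₁ = ½[√(1 + 8Fr₁²) − 1] = ½[√466.7 − 1] = 10.3.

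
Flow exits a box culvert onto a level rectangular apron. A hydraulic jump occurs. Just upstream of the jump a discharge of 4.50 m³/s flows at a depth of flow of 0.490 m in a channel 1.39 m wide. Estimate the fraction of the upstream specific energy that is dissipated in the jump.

q = Q/b = 4.50/1.39 = 3.24 m²/s; V₁ = q/y₁ = 6.61 m/s. Fr₁ = V₁/√(g·y₁) = 3.01.
From the momentum equation for a rectangular channel, y₂/y₁ = ½[√(1 + 8Fr₁²) − 1] = ½[√73.65 − 1] = 3.79.
y₂ = 3.79 × 0.490 = 1.86 m.
E₁ = y₁ + V₁²/2g = 2.71 m. ΔE = (y₂ − y₁)³/(4y₁y₂) = 0.702 m. ΔE/E₁ = 0.702/2.71 = 0.259.

ΔE/E₁ = 0.259 (25.9%)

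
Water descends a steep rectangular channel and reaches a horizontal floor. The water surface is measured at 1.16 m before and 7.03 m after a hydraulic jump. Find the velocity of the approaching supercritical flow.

V₁ = 15.6 m/s

For a rectangular channel the momentum equation gives q² = ½·g·y₁·y₂·(y₁ + y₂) = ½×9.81×1.16×7.03×8.19 = 328.
q = √328 = 18.1 m²/s.
V₁ = q/y₁ = 18.1/1.16 = 15.6 m/s.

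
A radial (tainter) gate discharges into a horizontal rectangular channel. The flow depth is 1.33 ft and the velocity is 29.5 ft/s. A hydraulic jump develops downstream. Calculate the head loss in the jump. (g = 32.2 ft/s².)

Fr₁ = V₁/√(g·y₁) = 29.5/√(32.2×1.33) = 4.51.
Conjugate-depth relation: y₂/y₁ = ½[√(1 + 8Fr₁²) − 1] = ½[√163.6 − 1] = 5.89.
y₂ = 5.89 × 1.33 = 7.84 ft.
q = V₁·y₁ = 29.5 × 1.33 = 39.2 ft²/s. V₂ = q/y₂ = 39.2/7.84 = 5.00 ft/s. E₁ = y₁ + V₁²/2g = 14.8 ft; E₂ = y₂ + V₂²/2g = 8.23 ft. ΔE = E₁ − E₂ = 6.61 ft.

ΔE = 6.61 ft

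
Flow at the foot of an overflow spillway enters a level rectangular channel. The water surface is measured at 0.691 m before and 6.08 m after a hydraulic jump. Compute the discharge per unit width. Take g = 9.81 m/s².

For a rectangular channel the momentum equation gives q² = ½·g·y₁·y₂·(y₁ + y₂) = ½×9.81×0.691×6.08×6.77 = 140.
q = √140 = 11.8 m²/s.

q = 11.8 m²/s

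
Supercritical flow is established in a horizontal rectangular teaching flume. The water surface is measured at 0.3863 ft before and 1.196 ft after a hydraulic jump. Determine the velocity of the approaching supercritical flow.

V₁ = 8.881 ft/s

For a rectangular channel the momentum equation gives q² = ½·g·y₁·y₂·(y₁ + y₂) = ½×32.2×0.3863×1.196×1.582 = 11.77.
q = √11.77 = 3.431 ft²/s.
V₁ = q/y₁ = 3.431/0.3863 = 8.881 ft/s.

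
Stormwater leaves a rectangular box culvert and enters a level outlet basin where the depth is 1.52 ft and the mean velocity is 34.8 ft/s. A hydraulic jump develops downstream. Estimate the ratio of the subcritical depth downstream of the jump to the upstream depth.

Fr₁ = V₁/√(g·y₁) = 34.8/√(32.2×1.52) = 4.97.
Sequent-depth ratio: y₂/y₁ = ½[√(1 + 8Fr₁²) − 1] = ½[√198.9 − 1] = 6.55.

y₂/y₁ = 6.55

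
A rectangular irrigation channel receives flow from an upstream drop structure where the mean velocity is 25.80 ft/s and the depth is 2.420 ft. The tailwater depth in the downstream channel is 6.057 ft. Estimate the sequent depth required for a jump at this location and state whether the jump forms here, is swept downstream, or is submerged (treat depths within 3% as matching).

y₂ = 8.866 ft; the jump is swept downstream

Fr₁ = V₁/√(g·y₁) = 25.80/√(32.2×2.420) = 2.923.
Sequent-depth ratio: y₂/y₁ = ½[√(1 + 8Fr₁²) − 1] = ½[√69.337 − 1] = 3.663.
y₂ = 3.663 × 2.420 = 8.866 ft.
Tailwater y_tw = 6.057 ft: y_tw < y₂, so the jump is swept downstream.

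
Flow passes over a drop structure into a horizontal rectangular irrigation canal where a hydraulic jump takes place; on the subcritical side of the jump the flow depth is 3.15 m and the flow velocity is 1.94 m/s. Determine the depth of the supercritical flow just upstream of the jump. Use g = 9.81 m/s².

Fr₂ = V₂/√(g·y₂) = 1.94/√(9.81×3.15) = 0.349.
From the momentum equation (using Fr₂), y₁/y₂ = ½[√(1 + 8Fr₂²) − 1] = ½[√1.974 − 1] = 0.203.
y₁ = 0.203 × 3.15 = 0.638 m.

y₁ = 0.638 m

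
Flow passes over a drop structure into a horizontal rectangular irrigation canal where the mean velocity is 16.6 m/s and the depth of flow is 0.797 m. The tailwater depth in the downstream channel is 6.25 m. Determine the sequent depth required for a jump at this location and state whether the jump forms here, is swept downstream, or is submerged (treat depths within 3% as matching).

Fr₁ = V₁/√(g·y₁) = 16.6/√(9.81×0.797) = 5.94.
Bélanger equation: y₂/y₁ = ½[√(1 + 8Fr₁²) − 1] = ½[√283.0 − 1] = 7.91.
y₂ = 7.91 × 0.797 = 6.30 m.
Tailwater y_tw = 6.25 m: y_tw ≈ y₂, so the jump forms here.

y₂ = 6.30 m; the jump forms here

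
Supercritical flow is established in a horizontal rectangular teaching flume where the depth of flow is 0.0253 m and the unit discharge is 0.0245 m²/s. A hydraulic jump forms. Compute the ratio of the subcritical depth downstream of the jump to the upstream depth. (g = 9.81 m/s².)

y₂/y₁ = 2.29

V₁ = q/y₁ = 0.0245/0.0253 = 0.968 m/s. Fr₁ = V₁/√(g·y₁) = 0.968/√(9.81×0.0253) = 1.94.
Bélanger equation: y₂/y₁ = ½[√(1 + 8Fr₁²) − 1] = ½[√31.23 − 1] = 2.29.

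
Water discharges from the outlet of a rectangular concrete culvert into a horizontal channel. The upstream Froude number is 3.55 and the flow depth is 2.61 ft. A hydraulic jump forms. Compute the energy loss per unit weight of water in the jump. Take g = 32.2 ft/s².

ΔE = 6.40 ft

Fr₁ = 3.55 (given).
From the momentum equation for a rectangular channel, y₂/y₁ = ½[√(1 + 8Fr₁²) − 1] = ½[√101.8 − 1] = 4.55.
y₂ = 4.55 × 2.61 = 11.9 ft.
Head loss: ΔE = (y₂ − y₁)³/(4y₁y₂) = (11.9 − 2.61)³/(4×2.61×11.9) = 792/124 = 6.40 ft.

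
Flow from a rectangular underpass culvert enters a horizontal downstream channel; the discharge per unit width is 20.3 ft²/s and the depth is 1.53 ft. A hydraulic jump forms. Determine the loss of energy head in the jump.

ΔE = 0.313 ft

V₁ = q/y₁ = 20.3/1.53 = 13.3 ft/s. Fr₁ = V₁/√(g·y₁) = 13.3/√(32.2×1.53) = 1.89.
By Bélanger, y₂/y₁ = ½[√(1 + 8Fr₁²) − 1] = ½[√29.59 − 1] = 2.22.
y₂ = 2.22 × 1.53 = 3.40 ft.
Head loss: ΔE = (y₂ − y₁)³/(4y₁y₂) = (3.40 − 1.53)³/(4×1.53×3.40) = 6.50/20.8 = 0.313 ft.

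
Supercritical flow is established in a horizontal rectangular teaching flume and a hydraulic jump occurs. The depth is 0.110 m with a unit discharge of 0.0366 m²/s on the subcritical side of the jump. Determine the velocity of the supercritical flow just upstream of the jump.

V₂ = q/y₂ = 0.0366/0.110 = 0.333 m/s; Fr₂ = V₂/√(g·y₂) = 0.320.
The Bélanger relation is symmetric: y₁/y₂ = ½[√(1 + 8Fr₂²) − 1] = ½[√1.821 − 1] = 0.175.
y₁ = 0.175 × 0.110 = 0.0192 m.
V₁ = q/y₁ = 0.0366/0.0192 = 1.90 m/s.

V₁ = 1.90 m/s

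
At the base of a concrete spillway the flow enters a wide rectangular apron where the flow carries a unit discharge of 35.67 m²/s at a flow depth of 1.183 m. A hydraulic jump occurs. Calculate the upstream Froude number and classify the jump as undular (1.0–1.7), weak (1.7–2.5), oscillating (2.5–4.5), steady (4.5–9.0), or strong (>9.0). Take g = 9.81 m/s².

Fr₁ = 8.851; steady jump

V₁ = q/y₁ = 35.67/1.183 = 30.15 m/s. Fr₁ = V₁/√(g·y₁) = 30.15/√(9.81×1.183) = 8.851.
Fr₁ = 8.851 lies in the steady range.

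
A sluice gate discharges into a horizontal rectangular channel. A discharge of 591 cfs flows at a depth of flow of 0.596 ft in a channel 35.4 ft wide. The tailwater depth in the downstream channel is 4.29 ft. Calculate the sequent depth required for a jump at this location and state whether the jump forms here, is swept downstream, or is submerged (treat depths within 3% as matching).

y₂ = 5.10 ft; the jump is swept downstream

q = Q/b = 591/35.4 = 16.7 ft²/s; V₁ = q/y₁ = 28.0 ft/s. Fr₁ = V₁/√(g·y₁) = 6.39.
Conjugate-depth relation: y₂/y₁ = ½[√(1 + 8Fr₁²) − 1] = ½[√328.1 − 1] = 8.56.
y₂ = 8.56 × 0.596 = 5.10 ft.
Tailwater y_tw = 4.29 ft: y_tw < y₂, so the jump is swept downstream.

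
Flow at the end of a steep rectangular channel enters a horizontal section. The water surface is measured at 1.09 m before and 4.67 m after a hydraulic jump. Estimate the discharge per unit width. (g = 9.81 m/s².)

For a rectangular channel the momentum equation gives q² = ½·g·y₁·y₂·(y₁ + y₂) = ½×9.81×1.09×4.67×5.76 = 144.
q = √144 = 12.0 m²/s.

q = 12.0 m²/s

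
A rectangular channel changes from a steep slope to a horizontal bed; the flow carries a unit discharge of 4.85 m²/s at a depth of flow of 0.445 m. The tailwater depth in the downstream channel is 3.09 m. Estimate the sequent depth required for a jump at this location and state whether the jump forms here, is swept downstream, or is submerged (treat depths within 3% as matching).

V₁ = q/y₁ = 4.85/0.445 = 10.9 m/s. Fr₁ = V₁/√(g·y₁) = 10.9/√(9.81×0.445) = 5.22.
By Bélanger, y₂/y₁ = ½[√(1 + 8Fr₁²) − 1] = ½[√218.7 − 1] = 6.89.
y₂ = 6.89 × 0.445 = 3.07 m.
Tailwater y_tw = 3.09 m: y_tw ≈ y₂, so the jump forms here.

y₂ = 3.07 m; the jump forms here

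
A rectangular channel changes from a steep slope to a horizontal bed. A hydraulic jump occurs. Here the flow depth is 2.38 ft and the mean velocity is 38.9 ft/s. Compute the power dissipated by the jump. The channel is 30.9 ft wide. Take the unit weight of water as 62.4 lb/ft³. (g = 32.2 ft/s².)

P = 3689 hp

Fr₁ = V₁/√(g·y₁) = 38.9/√(32.2×2.38) = 4.44.
Sequent-depth ratio: y₂/y₁ = ½[√(1 + 8Fr₁²) − 1] = ½[√159.0 − 1] = 5.80.
y₂ = 5.80 × 2.38 = 13.8 ft.
q = V₁·y₁ = 38.9 × 2.38 = 92.6 ft²/s. V₂ = q/y₂ = 92.6/13.8 = 6.70 ft/s. E₁ = y₁ + V₁²/2g = 25.9 ft; E₂ = y₂ + V₂²/2g = 14.5 ft. ΔE = E₁ − E₂ = 11.4 ft.
Q = q·b = 92.6 × 30.9 = 2861 cfs. P = γ·Q·ΔE/550 = 62.4 × 2861 × 11.4 / 550 = 3689 hp.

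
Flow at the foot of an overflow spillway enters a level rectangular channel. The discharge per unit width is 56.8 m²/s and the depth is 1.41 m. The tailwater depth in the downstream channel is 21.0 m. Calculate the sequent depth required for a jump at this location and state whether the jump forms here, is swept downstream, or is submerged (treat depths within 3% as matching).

y₂ = 20.9 m; the jump forms here

V₁ = q/y₁ = 56.8/1.41 = 40.3 m/s. Fr₁ = V₁/√(g·y₁) = 40.3/√(9.81×1.41) = 10.8.
Sequent-depth ratio: y₂/y₁ = ½[√(1 + 8Fr₁²) − 1] = ½[√939.6 − 1] = 14.8.
y₂ = 14.8 × 1.41 = 20.9 m.
Tailwater y_tw = 21.0 m: y_tw ≈ y₂, so the jump forms here.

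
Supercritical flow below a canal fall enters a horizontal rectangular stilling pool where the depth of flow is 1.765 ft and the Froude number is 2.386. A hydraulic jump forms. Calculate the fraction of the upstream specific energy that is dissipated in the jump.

Fr₁ = 2.386 (given).
Conjugate-depth relation: y₂/y₁ = ½[√(1 + 8Fr₁²) − 1] = ½[√46.544 − 1] = 2.911.
y₂ = 2.911 × 1.765 = 5.138 ft.
E₁ = y₁(1 + Fr₁²/2) = 1.765×(1 + 2.386²/2) = 6.789 ft. ΔE = (y₂ − y₁)³/(4y₁y₂) = 1.058 ft. ΔE/E₁ = 1.058/6.789 = 0.156.

ΔE/E₁ = 0.156 (15.6%)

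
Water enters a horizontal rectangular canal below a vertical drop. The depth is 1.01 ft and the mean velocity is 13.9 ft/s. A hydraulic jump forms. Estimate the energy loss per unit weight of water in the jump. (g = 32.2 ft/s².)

Fr₁ = V₁/√(g·y₁) = 13.9/√(32.2×1.01) = 2.44.
Conjugate-depth relation: y₂/y₁ = ½[√(1 + 8Fr₁²) − 1] = ½[√48.53 − 1] = 2.98.
y₂ = 2.98 × 1.01 = 3.01 ft.
Head loss: ΔE = (y₂ − y₁)³/(4y₁y₂) = (3.01 − 1.01)³/(4×1.01×3.01) = 8.03/12.2 = 0.660 ft.

ΔE = 0.660 ft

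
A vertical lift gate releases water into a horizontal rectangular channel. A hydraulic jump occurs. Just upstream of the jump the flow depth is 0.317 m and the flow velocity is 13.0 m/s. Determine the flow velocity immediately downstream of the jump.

Fr₁ = V₁/√(g·y₁) = 13.0/√(9.81×0.317) = 7.37.
Bélanger equation: y₂/y₁ = ½[√(1 + 8Fr₁²) − 1] = ½[√435.8 − 1] = 9.94.
y₂ = 9.94 × 0.317 = 3.15 m.
q = V₁·y₁ = 13.0 × 0.317 = 4.12 m²/s.
V₂ = q/y₂ = 4.12/3.15 = 1.31 m/s.

V₂ = 1.31 m/s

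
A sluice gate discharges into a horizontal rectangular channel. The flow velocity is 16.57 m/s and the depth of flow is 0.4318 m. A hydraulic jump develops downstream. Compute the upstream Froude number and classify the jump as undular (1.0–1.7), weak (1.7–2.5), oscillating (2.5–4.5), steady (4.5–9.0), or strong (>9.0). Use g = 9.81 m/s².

Fr₁ = V₁/√(g·y₁) = 16.57/√(9.81×0.4318) = 8.051.
Fr₁ = 8.051 lies in the steady range.

Fr₁ = 8.051; steady jump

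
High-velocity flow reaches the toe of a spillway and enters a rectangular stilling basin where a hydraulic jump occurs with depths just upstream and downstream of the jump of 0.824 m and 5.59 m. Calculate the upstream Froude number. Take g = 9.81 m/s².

For a rectangular channel the momentum equation gives q² = ½·g·y₁·y₂·(y₁ + y₂) = ½×9.81×0.824×5.59×6.41 = 145.
q = √145 = 12.0 m²/s.
V₁ = q/y₁ = 14.6 m/s; Fr₁ = V₁/√(g·y₁) = 5.14.

Fr₁ = 5.14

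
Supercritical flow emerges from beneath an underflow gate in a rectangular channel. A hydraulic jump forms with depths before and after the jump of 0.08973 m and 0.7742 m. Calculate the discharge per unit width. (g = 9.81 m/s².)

For a rectangular channel the momentum equation gives q² = ½·g·y₁·y₂·(y₁ + y₂) = ½×9.81×0.08973×0.7742×0.8639 = 0.2944.
q = √0.2944 = 0.5426 m²/s.

q = 0.5426 m²/s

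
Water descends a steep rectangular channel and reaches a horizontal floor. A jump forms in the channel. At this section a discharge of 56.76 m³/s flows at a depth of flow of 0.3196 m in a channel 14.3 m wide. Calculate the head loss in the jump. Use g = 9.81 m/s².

ΔE = 5.078 m

q = Q/b = 56.76/14.3 = 3.969 m²/s; V₁ = q/y₁ = 12.42 m/s. Fr₁ = V₁/√(g·y₁) = 7.014.
By Bélanger, y₂/y₁ = ½[√(1 + 8Fr₁²) − 1] = ½[√394.56 − 1] = 9.432.
y₂ = 9.432 × 0.3196 = 3.014 m.
V₂ = q/y₂ = 3.969/3.014 = 1.317 m/s. E₁ = y₁ + V₁²/2g = 8.181 m; E₂ = y₂ + V₂²/2g = 3.103 m. ΔE = E₁ − E₂ = 5.078 m.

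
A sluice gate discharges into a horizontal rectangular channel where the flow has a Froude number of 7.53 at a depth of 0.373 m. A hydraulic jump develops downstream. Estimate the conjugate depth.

Fr₁ = 7.53 (given).
Conjugate-depth relation: y₂/y₁ = ½[√(1 + 8Fr₁²) − 1] = ½[√454.6 − 1] = 10.2.
y₂ = 10.2 × 0.373 = 3.79 m.

y₂ = 3.79 m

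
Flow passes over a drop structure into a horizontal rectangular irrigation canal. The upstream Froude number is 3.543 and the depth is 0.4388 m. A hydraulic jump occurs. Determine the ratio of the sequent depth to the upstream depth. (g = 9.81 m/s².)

Fr₁ = 3.543 (given).
Sequent-depth ratio: y₂/y₁ = ½[√(1 + 8Fr₁²) − 1] = ½[√101.42 − 1] = 4.535.

y₂/y₁ = 4.535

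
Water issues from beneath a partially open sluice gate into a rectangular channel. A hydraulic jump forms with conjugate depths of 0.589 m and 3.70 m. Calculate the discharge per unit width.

q = 6.77 m²/s

For a rectangular channel the momentum equation gives q² = ½·g·y₁·y₂·(y₁ + y₂) = ½×9.81×0.589×3.70×4.29 = 45.8.
q = √45.8 = 6.77 m²/s.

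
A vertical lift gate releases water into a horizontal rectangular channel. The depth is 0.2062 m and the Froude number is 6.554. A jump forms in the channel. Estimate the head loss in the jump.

ΔE = 2.767 m

Fr₁ = 6.554 (given).
Sequent-depth ratio: y₂/y₁ = ½[√(1 + 8Fr₁²) − 1] = ½[√344.64 − 1] = 8.782.
y₂ = 8.782 × 0.2062 = 1.811 m.
Head loss: ΔE = (y₂ − y₁)³/(4y₁y₂) = (1.811 − 0.2062)³/(4×0.2062×1.811) = 4.132/1.494 = 2.767 m.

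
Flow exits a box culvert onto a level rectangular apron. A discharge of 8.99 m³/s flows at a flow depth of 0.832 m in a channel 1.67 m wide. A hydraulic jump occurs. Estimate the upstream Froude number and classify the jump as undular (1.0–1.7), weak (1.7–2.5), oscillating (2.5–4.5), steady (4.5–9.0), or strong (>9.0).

q = Q/b = 8.99/1.67 = 5.38 m²/s; V₁ = q/y₁ = 6.47 m/s. Fr₁ = V₁/√(g·y₁) = 2.26.
Fr₁ = 2.26 lies in the weak range.

Fr₁ = 2.26; weak jump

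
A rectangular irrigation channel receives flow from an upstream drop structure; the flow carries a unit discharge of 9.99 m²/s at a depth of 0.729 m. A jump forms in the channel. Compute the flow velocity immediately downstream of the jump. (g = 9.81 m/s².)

V₂ = 2.03 m/s

V₁ = q/y₁ = 9.99/0.729 = 13.7 m/s. Fr₁ = V₁/√(g·y₁) = 13.7/√(9.81×0.729) = 5.12.
By Bélanger, y₂/y₁ = ½[√(1 + 8Fr₁²) − 1] = ½[√211.1 − 1] = 6.76.
y₂ = 6.76 × 0.729 = 4.93 m.
V₂ = q/y₂ = 9.99/4.93 = 2.03 m/s.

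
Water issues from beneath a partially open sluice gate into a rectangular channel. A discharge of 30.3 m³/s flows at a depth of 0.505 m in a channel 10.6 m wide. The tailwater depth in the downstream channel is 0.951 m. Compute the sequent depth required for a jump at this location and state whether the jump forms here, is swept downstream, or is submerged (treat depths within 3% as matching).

y₂ = 1.58 m; the jump is swept downstream

q = Q/b = 30.3/10.6 = 2.86 m²/s; V₁ = q/y₁ = 5.66 m/s. Fr₁ = V₁/√(g·y₁) = 2.54.
By Bélanger, y₂/y₁ = ½[√(1 + 8Fr₁²) − 1] = ½[√52.74 − 1] = 3.13.
y₂ = 3.13 × 0.505 = 1.58 m.
Tailwater y_tw = 0.951 m: y_tw < y₂, so the jump is swept downstream.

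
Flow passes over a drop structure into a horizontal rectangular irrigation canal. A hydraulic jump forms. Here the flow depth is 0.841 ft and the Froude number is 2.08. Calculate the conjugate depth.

y₂ = 2.09 ft

Fr₁ = 2.08 (given).
By Bélanger, y₂/y₁ = ½[√(1 + 8Fr₁²) − 1] = ½[√35.61 − 1] = 2.48.
y₂ = 2.48 × 0.841 = 2.09 ft.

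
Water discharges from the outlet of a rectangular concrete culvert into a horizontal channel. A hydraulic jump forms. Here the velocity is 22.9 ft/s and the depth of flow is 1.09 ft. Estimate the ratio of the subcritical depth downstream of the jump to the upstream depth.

y₂/y₁ = 4.99

Fr₁ = V₁/√(g·y₁) = 22.9/√(32.2×1.09) = 3.87.
Sequent-depth ratio: y₂/y₁ = ½[√(1 + 8Fr₁²) − 1] = ½[√120.5 − 1] = 4.99.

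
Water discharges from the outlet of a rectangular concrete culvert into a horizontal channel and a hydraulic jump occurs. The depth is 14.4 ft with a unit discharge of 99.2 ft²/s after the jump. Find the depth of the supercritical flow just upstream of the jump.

y₁ = 2.51 ft

V₂ = q/y₂ = 99.2/14.4 = 6.89 ft/s; Fr₂ = V₂/√(g·y₂) = 0.320.
Applying the sequent-depth relation in reverse, y₁/y₂ = ½[√(1 + 8Fr₂²) − 1] = ½[√1.819 − 1] = 0.174.
y₁ = 0.174 × 14.4 = 2.51 ft.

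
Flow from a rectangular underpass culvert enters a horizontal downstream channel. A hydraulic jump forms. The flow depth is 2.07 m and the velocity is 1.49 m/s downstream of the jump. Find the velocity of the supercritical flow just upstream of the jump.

Fr₂ = V₂/√(g·y₂) = 1.49/√(9.81×2.07) = 0.331.
From the momentum equation (using Fr₂), y₁/y₂ = ½[√(1 + 8Fr₂²) − 1] = ½[√1.875 − 1] = 0.185.
y₁ = 0.185 × 2.07 = 0.382 m.
V₁ = q/y₁ = 3.08/0.382 = 8.07 m/s.

V₁ = 8.07 m/s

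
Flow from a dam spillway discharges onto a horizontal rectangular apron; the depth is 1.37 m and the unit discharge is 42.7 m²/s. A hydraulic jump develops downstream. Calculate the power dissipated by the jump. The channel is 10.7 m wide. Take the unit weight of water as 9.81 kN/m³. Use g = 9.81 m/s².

V₁ = q/y₁ = 42.7/1.37 = 31.2 m/s. Fr₁ = V₁/√(g·y₁) = 31.2/√(9.81×1.37) = 8.50.
From the momentum equation for a rectangular channel, y₂/y₁ = ½[√(1 + 8Fr₁²) − 1] = ½[√579.2 − 1] = 11.5.
y₂ = 11.5 × 1.37 = 15.8 m.
Head loss: ΔE = (y₂ − y₁)³/(4y₁y₂) = (15.8 − 1.37)³/(4×1.37×15.8) = 3005/86.6 = 34.7 m.
Q = q·b = 42.7 × 10.7 = 457 m³/s. P = γ·Q·ΔE = 9.81 × 457 × 34.7 = 155569 kW.

P = 155569 kW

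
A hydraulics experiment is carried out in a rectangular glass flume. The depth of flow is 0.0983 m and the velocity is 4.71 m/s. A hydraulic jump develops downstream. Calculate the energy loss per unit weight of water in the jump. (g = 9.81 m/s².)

ΔE = 0.581 m

Fr₁ = V₁/√(g·y₁) = 4.71/√(9.81×0.0983) = 4.80.
Bélanger equation: y₂/y₁ = ½[√(1 + 8Fr₁²) − 1] = ½[√185.0 − 1] = 6.30.
y₂ = 6.30 × 0.0983 = 0.619 m.
Head loss: ΔE = (y₂ − y₁)³/(4y₁y₂) = (0.619 − 0.0983)³/(4×0.0983×0.619) = 0.142/0.244 = 0.581 m.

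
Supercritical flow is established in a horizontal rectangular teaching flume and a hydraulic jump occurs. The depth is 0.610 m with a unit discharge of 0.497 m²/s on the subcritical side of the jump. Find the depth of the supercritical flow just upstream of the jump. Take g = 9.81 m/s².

y₁ = 0.114 m

V₂ = q/y₂ = 0.497/0.610 = 0.815 m/s; Fr₂ = V₂/√(g·y₂) = 0.333.
Since the conjugate-depth ratio holds either way, y₁/y₂ = ½[√(1 + 8Fr₂²) − 1] = ½[√1.887 − 1] = 0.187.
y₁ = 0.187 × 0.610 = 0.114 m.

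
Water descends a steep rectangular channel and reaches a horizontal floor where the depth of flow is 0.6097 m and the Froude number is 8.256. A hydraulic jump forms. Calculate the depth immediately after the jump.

Fr₁ = 8.256 (given).
Bélanger equation: y₂/y₁ = ½[√(1 + 8Fr₁²) − 1] = ½[√546.29 − 1] = 11.19.
y₂ = 11.19 × 0.6097 = 6.820 m.

y₂ = 6.820 m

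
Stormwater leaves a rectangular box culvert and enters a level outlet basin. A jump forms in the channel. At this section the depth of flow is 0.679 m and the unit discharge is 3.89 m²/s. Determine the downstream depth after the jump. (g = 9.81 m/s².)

V₁ = q/y₁ = 3.89/0.679 = 5.73 m/s. Fr₁ = V₁/√(g·y₁) = 5.73/√(9.81×0.679) = 2.22.
By Bélanger, y₂/y₁ = ½[√(1 + 8Fr₁²) − 1] = ½[√40.42 − 1] = 2.68.
y₂ = 2.68 × 0.679 = 1.82 m.

y₂ = 1.82 m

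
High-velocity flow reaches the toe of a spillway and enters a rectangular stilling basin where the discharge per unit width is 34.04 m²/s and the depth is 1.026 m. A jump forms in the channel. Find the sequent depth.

V₁ = q/y₁ = 34.04/1.026 = 33.18 m/s. Fr₁ = V₁/√(g·y₁) = 33.18/√(9.81×1.026) = 10.46.
By Bélanger, y₂/y₁ = ½[√(1 + 8Fr₁²) − 1] = ½[√875.90 − 1] = 14.30.
y₂ = 14.30 × 1.026 = 14.67 m.

y₂ = 14.67 m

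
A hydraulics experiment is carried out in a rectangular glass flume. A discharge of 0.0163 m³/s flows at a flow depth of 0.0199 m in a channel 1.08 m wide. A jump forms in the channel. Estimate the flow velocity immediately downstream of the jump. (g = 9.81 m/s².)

V₂ = 0.383 m/s

q = Q/b = 0.0163/1.08 = 0.0151 m²/s; V₁ = q/y₁ = 0.758 m/s. Fr₁ = V₁/√(g·y₁) = 1.72.
Sequent-depth ratio: y₂/y₁ = ½[√(1 + 8Fr₁²) − 1] = ½[√24.57 − 1] = 1.98.
y₂ = 1.98 × 0.0199 = 0.0394 m.
V₂ = q/y₂ = 0.0151/0.0394 = 0.383 m/s.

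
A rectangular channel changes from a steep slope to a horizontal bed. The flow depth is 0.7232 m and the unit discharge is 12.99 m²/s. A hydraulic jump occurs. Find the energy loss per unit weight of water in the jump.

V₁ = q/y₁ = 12.99/0.7232 = 17.96 m/s. Fr₁ = V₁/√(g·y₁) = 17.96/√(9.81×0.7232) = 6.744.
From the momentum equation for a rectangular channel, y₂/y₁ = ½[√(1 + 8Fr₁²) − 1] = ½[√364.80 − 1] = 9.050.
y₂ = 9.050 × 0.7232 = 6.545 m.
V₂ = q/y₂ = 12.99/6.545 = 1.985 m/s. E₁ = y₁ + V₁²/2g = 17.17 m; E₂ = y₂ + V₂²/2g = 6.746 m. ΔE = E₁ − E₂ = 10.42 m.

ΔE = 10.42 m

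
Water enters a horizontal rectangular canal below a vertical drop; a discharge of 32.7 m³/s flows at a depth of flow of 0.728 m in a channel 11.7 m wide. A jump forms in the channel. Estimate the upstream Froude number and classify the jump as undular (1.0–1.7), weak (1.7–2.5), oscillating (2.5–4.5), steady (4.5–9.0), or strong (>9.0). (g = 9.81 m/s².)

q = Q/b = 32.7/11.7 = 2.79 m²/s; V₁ = q/y₁ = 3.84 m/s. Fr₁ = V₁/√(g·y₁) = 1.44.
Fr₁ = 1.44 lies in the undular range.

Fr₁ = 1.44; undular jump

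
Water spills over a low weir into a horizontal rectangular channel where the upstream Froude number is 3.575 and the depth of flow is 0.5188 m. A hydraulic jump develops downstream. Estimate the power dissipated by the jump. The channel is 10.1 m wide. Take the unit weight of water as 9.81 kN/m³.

Fr₁ = 3.575 (given).
Sequent-depth ratio: y₂/y₁ = ½[√(1 + 8Fr₁²) − 1] = ½[√103.25 − 1] = 4.580.
y₂ = 4.580 × 0.5188 = 2.376 m.
V₁ = Fr₁·√(g·y₁) = 3.575×√(9.81×0.5188) = 8.065 m/s; q = V₁·y₁ = 4.184 m²/s. V₂ = q/y₂ = 4.184/2.376 = 1.761 m/s. E₁ = y₁ + V₁²/2g = 3.834 m; E₂ = y₂ + V₂²/2g = 2.534 m. ΔE = E₁ − E₂ = 1.300 m.
Q = q·b = 4.184 × 10.1 = 42.26 m³/s. P = γ·Q·ΔE = 9.81 × 42.26 × 1.300 = 538.8 kW.

P = 538.8 kW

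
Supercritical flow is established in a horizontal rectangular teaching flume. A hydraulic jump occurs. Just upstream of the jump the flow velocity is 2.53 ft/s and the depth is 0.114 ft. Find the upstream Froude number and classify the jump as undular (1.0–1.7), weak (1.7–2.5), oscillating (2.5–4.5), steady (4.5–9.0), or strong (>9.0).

Fr₁ = 1.32; undular jump

Fr₁ = V₁/√(g·y₁) = 2.53/√(32.2×0.114) = 1.32.
Fr₁ = 1.32 lies in the undular range.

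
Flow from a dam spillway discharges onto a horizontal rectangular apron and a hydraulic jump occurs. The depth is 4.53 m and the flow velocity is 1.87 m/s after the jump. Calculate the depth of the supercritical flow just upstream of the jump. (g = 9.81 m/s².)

Fr₂ = V₂/√(g·y₂) = 1.87/√(9.81×4.53) = 0.281.
The Bélanger relation is symmetric: y₁/y₂ = ½[√(1 + 8Fr₂²) − 1] = ½[√1.630 − 1] = 0.138.
y₁ = 0.138 × 4.53 = 0.626 m.

y₁ = 0.626 m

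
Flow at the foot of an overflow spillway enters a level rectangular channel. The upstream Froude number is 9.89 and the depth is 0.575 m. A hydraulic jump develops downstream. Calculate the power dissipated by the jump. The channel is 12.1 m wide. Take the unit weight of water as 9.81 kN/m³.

P = 33317 kW

Fr₁ = 9.89 (given).
From the momentum equation for a rectangular channel, y₂/y₁ = ½[√(1 + 8Fr₁²) − 1] = ½[√783.5 − 1] = 13.5.
y₂ = 13.5 × 0.575 = 7.76 m.
Head loss: ΔE = (y₂ − y₁)³/(4y₁y₂) = (7.76 − 0.575)³/(4×0.575×7.76) = 371/17.8 = 20.8 m.
V₁ = Fr₁·√(g·y₁) = 9.89×√(9.81×0.575) = 23.5 m/s; q = V₁·y₁ = 13.5 m²/s. Q = q·b = 13.5 × 12.1 = 163 m³/s. P = γ·Q·ΔE = 9.81 × 163 × 20.8 = 33317 kW.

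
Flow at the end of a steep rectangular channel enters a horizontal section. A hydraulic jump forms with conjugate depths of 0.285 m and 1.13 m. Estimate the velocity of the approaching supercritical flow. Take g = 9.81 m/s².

For a rectangular channel the momentum equation gives q² = ½·g·y₁·y₂·(y₁ + y₂) = ½×9.81×0.285×1.13×1.41 = 2.24.
q = √2.24 = 1.50 m²/s.
V₁ = q/y₁ = 1.50/0.285 = 5.25 m/s.

V₁ = 5.25 m/s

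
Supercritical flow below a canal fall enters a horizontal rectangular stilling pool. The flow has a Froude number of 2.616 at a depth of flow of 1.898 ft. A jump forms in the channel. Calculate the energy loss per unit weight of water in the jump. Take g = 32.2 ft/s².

ΔE = 1.635 ft

Fr₁ = 2.616 (given).
Bélanger equation: y₂/y₁ = ½[√(1 + 8Fr₁²) − 1] = ½[√55.748 − 1] = 3.233.
y₂ = 3.233 × 1.898 = 6.137 ft.
Head loss: ΔE = (y₂ − y₁)³/(4y₁y₂) = (6.137 − 1.898)³/(4×1.898×6.137) = 76.15/46.59 = 1.635 ft.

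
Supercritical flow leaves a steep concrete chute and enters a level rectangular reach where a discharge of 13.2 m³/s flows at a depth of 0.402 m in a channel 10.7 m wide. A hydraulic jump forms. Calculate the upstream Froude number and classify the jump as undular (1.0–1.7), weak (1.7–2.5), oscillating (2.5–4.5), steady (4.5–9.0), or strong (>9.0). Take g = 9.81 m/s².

Fr₁ = 1.55; undular jump

q = Q/b = 13.2/10.7 = 1.23 m²/s; V₁ = q/y₁ = 3.07 m/s. Fr₁ = V₁/√(g·y₁) = 1.55.
Fr₁ = 1.55 lies in the undular range.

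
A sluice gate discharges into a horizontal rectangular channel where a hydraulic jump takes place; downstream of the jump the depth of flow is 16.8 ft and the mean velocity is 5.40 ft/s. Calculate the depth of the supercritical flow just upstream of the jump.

y₁ = 1.65 ft

Fr₂ = V₂/√(g·y₂) = 5.40/√(32.2×16.8) = 0.232.
From the momentum equation (using Fr₂), y₁/y₂ = ½[√(1 + 8Fr₂²) − 1] = ½[√1.431 − 1] = 0.0982.
y₁ = 0.0982 × 16.8 = 1.65 ft.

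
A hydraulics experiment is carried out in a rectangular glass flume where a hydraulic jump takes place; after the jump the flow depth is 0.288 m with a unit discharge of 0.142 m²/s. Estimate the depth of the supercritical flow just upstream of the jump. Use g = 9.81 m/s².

y₁ = 0.0431 m

V₂ = q/y₂ = 0.142/0.288 = 0.493 m/s; Fr₂ = V₂/√(g·y₂) = 0.293.
The Bélanger relation is symmetric: y₁/y₂ = ½[√(1 + 8Fr₂²) − 1] = ½[√1.688 − 1] = 0.150.
y₁ = 0.150 × 0.288 = 0.0431 m.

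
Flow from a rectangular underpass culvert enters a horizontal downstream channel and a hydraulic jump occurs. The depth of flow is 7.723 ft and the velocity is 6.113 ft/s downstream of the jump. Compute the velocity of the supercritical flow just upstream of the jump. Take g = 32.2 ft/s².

V₁ = 25.26 ft/s

Fr₂ = V₂/√(g·y₂) = 6.113/√(32.2×7.723) = 0.3876.
Applying the sequent-depth relation in reverse, y₁/y₂ = ½[√(1 + 8Fr₂²) − 1] = ½[√2.2021 − 1] = 0.2420.
y₁ = 0.2420 × 7.723 = 1.869 ft.
V₁ = q/y₁ = 47.21/1.869 = 25.26 ft/s.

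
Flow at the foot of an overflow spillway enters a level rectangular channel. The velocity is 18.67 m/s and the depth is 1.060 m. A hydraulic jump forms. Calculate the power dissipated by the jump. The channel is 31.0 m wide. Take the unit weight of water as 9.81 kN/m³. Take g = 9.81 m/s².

P = 62358 kW

Fr₁ = V₁/√(g·y₁) = 18.67/√(9.81×1.060) = 5.790.
Conjugate-depth relation: y₂/y₁ = ½[√(1 + 8Fr₁²) − 1] = ½[√269.17 − 1] = 7.703.
y₂ = 7.703 × 1.060 = 8.165 m.
Head loss: ΔE = (y₂ − y₁)³/(4y₁y₂) = (8.165 − 1.060)³/(4×1.060×8.165) = 358.7/34.62 = 10.36 m.
q = V₁·y₁ = 18.67 × 1.060 = 19.79 m²/s. Q = q·b = 19.79 × 31.0 = 613.5 m³/s. P = γ·Q·ΔE = 9.81 × 613.5 × 10.36 = 62358 kW.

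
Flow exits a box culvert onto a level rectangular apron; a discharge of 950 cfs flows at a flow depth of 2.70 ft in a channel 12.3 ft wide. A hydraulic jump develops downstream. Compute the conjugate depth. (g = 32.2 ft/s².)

q = Q/b = 950/12.3 = 77.2 ft²/s; V₁ = q/y₁ = 28.6 ft/s. Fr₁ = V₁/√(g·y₁) = 3.07.
By Bélanger, y₂/y₁ = ½[√(1 + 8Fr₁²) − 1] = ½[√76.30 − 1] = 3.87.
y₂ = 3.87 × 2.70 = 10.4 ft.

y₂ = 10.4 ft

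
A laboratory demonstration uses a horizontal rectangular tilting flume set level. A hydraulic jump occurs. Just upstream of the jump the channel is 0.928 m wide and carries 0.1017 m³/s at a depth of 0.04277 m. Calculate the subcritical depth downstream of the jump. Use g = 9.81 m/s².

y₂ = 0.2188 m

q = Q/b = 0.1017/0.928 = 0.1096 m²/s; V₁ = q/y₁ = 2.562 m/s. Fr₁ = V₁/√(g·y₁) = 3.956.
Bélanger equation: y₂/y₁ = ½[√(1 + 8Fr₁²) − 1] = ½[√126.18 − 1] = 5.117.
y₂ = 5.117 × 0.04277 = 0.2188 m.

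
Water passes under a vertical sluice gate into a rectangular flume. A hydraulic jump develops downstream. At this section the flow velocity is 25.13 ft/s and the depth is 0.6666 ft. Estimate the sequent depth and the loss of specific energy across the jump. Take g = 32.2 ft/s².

Fr₁ = V₁/√(g·y₁) = 25.13/√(32.2×0.6666) = 5.424.
Conjugate-depth relation: y₂/y₁ = ½[√(1 + 8Fr₁²) − 1] = ½[√236.37 − 1] = 7.187.
y₂ = 7.187 × 0.6666 = 4.791 ft.
Head loss: ΔE = (y₂ − y₁)³/(4y₁y₂) = (4.791 − 0.6666)³/(4×0.6666×4.791) = 70.16/12.77 = 5.492 ft.

y₂ = 4.791 ft; ΔE = 5.492 ft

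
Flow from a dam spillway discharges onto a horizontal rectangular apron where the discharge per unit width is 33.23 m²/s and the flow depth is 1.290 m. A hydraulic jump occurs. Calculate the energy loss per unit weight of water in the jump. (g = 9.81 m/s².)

ΔE = 22.17 m

V₁ = q/y₁ = 33.23/1.290 = 25.76 m/s. Fr₁ = V₁/√(g·y₁) = 25.76/√(9.81×1.290) = 7.241.
Bélanger equation: y₂/y₁ = ½[√(1 + 8Fr₁²) − 1] = ½[√420.48 − 1] = 9.753.
y₂ = 9.753 × 1.290 = 12.58 m.
Head loss: ΔE = (y₂ − y₁)³/(4y₁y₂) = (12.58 − 1.290)³/(4×1.290×12.58) = 1440/64.92 = 22.17 m.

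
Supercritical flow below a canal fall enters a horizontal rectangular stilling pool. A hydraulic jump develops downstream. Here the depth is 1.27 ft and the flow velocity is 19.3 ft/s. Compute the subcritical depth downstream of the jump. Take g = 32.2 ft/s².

y₂ = 4.82 ft

Fr₁ = V₁/√(g·y₁) = 19.3/√(32.2×1.27) = 3.02.
Sequent-depth ratio: y₂/y₁ = ½[√(1 + 8Fr₁²) − 1] = ½[√73.87 − 1] = 3.80.
y₂ = 3.80 × 1.27 = 4.82 ft.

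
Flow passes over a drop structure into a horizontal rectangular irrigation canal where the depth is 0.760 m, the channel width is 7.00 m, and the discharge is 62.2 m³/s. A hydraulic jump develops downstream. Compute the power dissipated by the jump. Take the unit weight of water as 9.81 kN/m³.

q = Q/b = 62.2/7.00 = 8.89 m²/s; V₁ = q/y₁ = 11.7 m/s. Fr₁ = V₁/√(g·y₁) = 4.28.
Sequent-depth ratio: y₂/y₁ = ½[√(1 + 8Fr₁²) − 1] = ½[√147.7 − 1] = 5.58.
y₂ = 5.58 × 0.760 = 4.24 m.
Head loss: ΔE = (y₂ − y₁)³/(4y₁y₂) = (4.24 − 0.760)³/(4×0.760×4.24) = 42.1/12.9 = 3.27 m.
P = γ·Q·ΔE = 9.81 × 62.2 × 3.27 = 1992 kW.

P = 1992 kW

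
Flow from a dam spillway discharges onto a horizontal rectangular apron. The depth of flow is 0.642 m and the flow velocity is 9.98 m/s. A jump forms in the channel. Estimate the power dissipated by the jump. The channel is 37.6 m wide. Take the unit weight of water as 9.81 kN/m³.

Fr₁ = V₁/√(g·y₁) = 9.98/√(9.81×0.642) = 3.98.
From the momentum equation for a rectangular channel, y₂/y₁ = ½[√(1 + 8Fr₁²) − 1] = ½[√127.5 − 1] = 5.15.
y₂ = 5.15 × 0.642 = 3.30 m.
Head loss: ΔE = (y₂ − y₁)³/(4y₁y₂) = (3.30 − 0.642)³/(4×0.642×3.30) = 18.9/8.48 = 2.22 m.
q = V₁·y₁ = 9.98 × 0.642 = 6.41 m²/s. Q = q·b = 6.41 × 37.6 = 241 m³/s. P = γ·Q·ΔE = 9.81 × 241 × 2.22 = 5254 kW.

P = 5254 kW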